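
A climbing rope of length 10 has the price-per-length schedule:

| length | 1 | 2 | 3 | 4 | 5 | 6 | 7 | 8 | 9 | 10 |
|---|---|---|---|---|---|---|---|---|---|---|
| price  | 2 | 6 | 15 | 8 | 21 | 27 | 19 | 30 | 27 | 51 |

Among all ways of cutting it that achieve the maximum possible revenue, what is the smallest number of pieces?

Let r[k] be the best obtainable value from length k. For each k, try every first piece i and keep the best of price[i] + r[k−i].
r[1] = 2
r[2] = 6
r[3] = 15
r[4] = 17  (first piece 1, then r[3]=15)
r[5] = 21  (first piece 2, then r[3]=15)
r[6] = 30  (first piece 3, then r[3]=15)
r[7] = 32  (first piece 1, then r[6]=30)
r[8] = 36  (first piece 2, then r[6]=30)
r[9] = 45  (first piece 3, then r[6]=30)
r[10] = 51
Maximum revenue is €51.
Now minimize piece count subject to staying optimal: for each k, pieces[k] = 1 + min over i with p[i]+r[k−i]=r[k] of pieces[k−i].
pieces[7] = 3
pieces[8] = 2
pieces[9] = 3
pieces[10] = 1

1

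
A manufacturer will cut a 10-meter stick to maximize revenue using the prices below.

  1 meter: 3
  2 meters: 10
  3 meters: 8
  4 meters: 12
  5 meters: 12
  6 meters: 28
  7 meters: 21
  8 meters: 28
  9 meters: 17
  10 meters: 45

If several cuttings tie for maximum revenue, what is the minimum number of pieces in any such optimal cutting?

5

Consider every possible first cut. r[k] is the best of p[i]+r[k−i] over all sellable i≤k.
r[1] = 3
r[2] = 10
r[3] = 13  (first piece 1, then r[2]=10)
r[4] = 20  (first piece 2, then r[2]=10)
r[5] = 23  (first piece 1, then r[4]=20)
r[6] = 30  (first piece 2, then r[4]=20)
r[7] = 33  (first piece 1, then r[6]=30)
r[8] = 40  (first piece 2, then r[6]=30)
r[9] = 43  (first piece 1, then r[8]=40)
r[10] = 50  (first piece 2, then r[8]=40)
Maximum revenue is 50.
Now minimize piece count subject to staying optimal: for each k, pieces[k] = 1 + min over i with p[i]+r[k−i]=r[k] of pieces[k−i].
pieces[7] = 4
pieces[8] = 4
pieces[9] = 5
pieces[10] = 5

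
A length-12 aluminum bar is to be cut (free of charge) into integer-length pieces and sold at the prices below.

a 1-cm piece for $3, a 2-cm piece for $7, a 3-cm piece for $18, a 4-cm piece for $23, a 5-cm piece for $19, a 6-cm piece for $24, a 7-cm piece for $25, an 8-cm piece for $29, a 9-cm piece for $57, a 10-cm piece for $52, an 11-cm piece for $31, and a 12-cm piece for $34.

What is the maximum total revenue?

75

Build best[k] bottom-up: best[k] = max over allowed piece i of (p[i] + best[k−i]).
best[1] = 3
best[2] = max(3+3, 7+0) = 7
best[3] = max(3+7, 7+3, 18+0) = 18
best[4] = max(3+18, 7+7, 18+3, 23+0) = 23
best[5] = max(3+23, 7+18, 18+7, 23+3, 19+0) = 26
best[6] = max(3+26, 7+23, 18+18, 23+7, 19+3, 24+0) = 36
best[7] = max(3+36, 7+26, 18+23, …, 24+3, 25+0) = 41
best[8] = max(3+41, 7+36, 18+26, …, 25+3, 29+0) = 46
best[9] = max(3+46, 7+41, 18+36, …, 29+3, 57+0) = 57
best[10] = max(3+57, 7+46, 18+41, …, 57+3, 52+0) = 60
best[11] = max(3+60, 7+57, 18+46, …, 52+3, 31+0) = 64
best[12] = max(3+64, 7+60, 18+57, …, 31+3, 34+0) = 75
One optimal cutting: 9 + 3 → $57 + $18 = $75.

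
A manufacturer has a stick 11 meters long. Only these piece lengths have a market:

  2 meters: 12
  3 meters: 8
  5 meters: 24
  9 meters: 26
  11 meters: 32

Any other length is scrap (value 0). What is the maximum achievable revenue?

60

Consider every possible first cut. best[k] is the best of p[i]+best[k−i] over all sellable i≤k.
best[1] = 0
best[2] = 12
best[3] = max(12+0, 8+0) = 12
best[4] = max(12+12, 8+0) = 24
best[5] = max(12+12, 8+12, 24+0) = 24
best[6] = max(12+24, 8+12, 24+0) = 36
best[7] = max(12+24, 8+24, 24+12) = 36
best[8] = max(12+36, 8+24, 24+12) = 48
best[9] = max(12+36, 8+36, 24+24, 26+0) = 48
best[10] = max(12+48, 8+36, 24+24, 26+0) = 60
best[11] = max(12+48, 8+48, 24+36, 26+12, 32+0) = 60
One optimal cutting: pieces 2 + 2 + 2 + 2 + 2 with 1 meter of scrap → 60.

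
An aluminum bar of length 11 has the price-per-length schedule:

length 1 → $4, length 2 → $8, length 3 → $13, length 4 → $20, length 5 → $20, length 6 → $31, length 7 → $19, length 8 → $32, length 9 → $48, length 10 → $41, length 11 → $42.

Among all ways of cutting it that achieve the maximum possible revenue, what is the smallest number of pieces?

2

Consider every possible first cut. r[k] is the best of p[i]+r[k−i] over all sellable i≤k.
r[1] = 4
r[2] = max(4+4, 8+0) = 8
r[3] = max(4+8, 8+4, 13+0) = 13
r[4] = max(4+13, 8+8, 13+4, 20+0) = 20
r[5] = max(4+20, 8+13, 13+8, 20+4, 20+0) = 24
r[6] = max(4+24, 8+20, 13+13, 20+8, 20+4, 31+0) = 31
r[7] = max(4+31, 8+24, 13+20, …, 31+4, 19+0) = 35
r[8] = max(4+35, 8+31, 13+24, …, 19+4, 32+0) = 40
r[9] = max(4+40, 8+35, 13+31, …, 32+4, 48+0) = 48
r[10] = max(4+48, 8+40, 13+35, …, 48+4, 41+0) = 52
r[11] = max(4+52, 8+48, 13+40, …, 41+4, 42+0) = 56
Maximum revenue is $56.
Now minimize piece count subject to staying optimal: for each k, pieces[k] = 1 + min over i with p[i]+r[k−i]=r[k] of pieces[k−i].
pieces[8] = 2
pieces[9] = 1
pieces[10] = 2
pieces[11] = 2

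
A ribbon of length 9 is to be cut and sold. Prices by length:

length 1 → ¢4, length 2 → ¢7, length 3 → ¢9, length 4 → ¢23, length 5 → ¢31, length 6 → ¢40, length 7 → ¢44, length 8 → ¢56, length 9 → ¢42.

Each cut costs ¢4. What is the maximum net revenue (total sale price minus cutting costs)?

Consider every possible first cut. r[k] is the best of p[i]+r[k−i] over all sellable i≤k, charging 4 whenever i<k.
r[1] = 4
r[2] = max(4+4-4, 7+0) = 7
r[3] = max(4+7-4, 7+4-4, 9+0) = 9
r[4] = max(4+9-4, 7+7-4, 9+4-4, 23+0) = 23
r[5] = max(4+23-4, 7+9-4, 9+7-4, 23+4-4, 31+0) = 31
r[6] = max(4+31-4, 7+23-4, 9+9-4, 23+7-4, 31+4-4, 40+0) = 40
r[7] = max(4+40-4, 7+31-4, 9+23-4, …, 40+4-4, 44+0) = 44
r[8] = max(4+44-4, 7+40-4, 9+31-4, …, 44+4-4, 56+0) = 56
r[9] = max(4+56-4, 7+44-4, 9+40-4, …, 56+4-4, 42+0) = 56
One optimal plan: pieces 8 + 1 (1 cut) → ¢60 − ¢4 = ¢56.

56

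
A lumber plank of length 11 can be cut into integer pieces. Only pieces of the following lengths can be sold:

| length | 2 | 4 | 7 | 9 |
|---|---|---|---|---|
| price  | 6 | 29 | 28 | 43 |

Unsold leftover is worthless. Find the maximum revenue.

Build f[k] bottom-up: f[k] = max over allowed piece i of (p[i] + f[k−i]).
f[1] = 0
f[2] = 6
f[3] = 6
f[4] = 29
f[5] = 29
f[6] = 35  (first piece 2, then f[4]=29)
f[7] = 35
f[8] = 58  (first piece 4, then f[4]=29)
f[9] = 58
f[10] = 64  (first piece 2, then f[8]=58)
f[11] = 64
One optimal cutting: pieces 4 + 4 + 2 with 1 foot of scrap → $64.

64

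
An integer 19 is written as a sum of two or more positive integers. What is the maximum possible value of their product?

Fill m[k] for k=2..19: at each k try every first piece i and multiply by the better of (k−i) uncut or m[k−i].
Small cases: m[2]=1, m[3]=2, m[4]=4, m[5]=6, m[6]=9, m[7]=12, m[8]=18, m[9]=27, m[10]=36, m[11]=54, m[12]=81, m[13]=108, m[14]=162.
m[15] = 3·max(12,81) = 3·81 = 243
m[16] = 2·max(14,162) = 2·162 = 324
m[17] = 2·max(15,243) = 2·243 = 486
m[18] = 3·max(15,243) = 3·243 = 729
m[19] = 2·max(17,486) = 2·486 = 972
One optimal split: 3 + 3 + 3 + 3 + 3 + 2 + 2; product 3·3·3·3·3·2·2 = 972.

972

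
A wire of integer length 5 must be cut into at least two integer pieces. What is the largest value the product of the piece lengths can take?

6

Let m[k] be the best product for length k (with at least one cut). For each first piece i, the rest contributes max(k−i, m[k−i]).
m[2] = 1×max(1,0) = 1×1 = 1
m[3] = max(1×2, 2×1) = 2
m[4] = max(1×3, 2×2, 3×1) = 4
m[5] = max(1×4, 2×3, 3×2, 4×1) = 6
One optimal split: 3 + 2; product 3×2 = 6.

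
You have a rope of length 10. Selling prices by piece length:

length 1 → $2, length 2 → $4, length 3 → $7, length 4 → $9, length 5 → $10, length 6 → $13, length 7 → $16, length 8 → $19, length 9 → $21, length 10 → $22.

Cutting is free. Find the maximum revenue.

Let R[k] be the best obtainable value from length k. For each k, try every first piece i and keep the best of price[i] + R[k−i].
R[1] = 2
R[2] = 4  (first piece 1, then R[1]=2)
R[3] = 7
R[4] = 9  (first piece 1, then R[3]=7)
R[5] = 11  (first piece 1, then R[4]=9)
R[6] = 14  (first piece 3, then R[3]=7)
R[7] = 16  (first piece 1, then R[6]=14)
R[8] = 19
R[9] = 21  (first piece 1, then R[8]=19)
R[10] = 23  (first piece 1, then R[9]=21)
One optimal cutting: 8 + 1 + 1 → $19 + $2 + $2 = $23.

23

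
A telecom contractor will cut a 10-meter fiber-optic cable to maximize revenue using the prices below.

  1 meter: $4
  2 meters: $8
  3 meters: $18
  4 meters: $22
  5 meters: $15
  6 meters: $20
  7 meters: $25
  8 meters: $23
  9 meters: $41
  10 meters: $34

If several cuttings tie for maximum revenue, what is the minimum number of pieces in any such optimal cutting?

3

Let r[k] be the best obtainable value from length k. For each k, try every first piece i and keep the best of price[i] + r[k−i].
r[1] = 4
r[2] = max(4+4, 8+0) = 8
r[3] = max(4+8, 8+4, 18+0) = 18
r[4] = max(4+18, 8+8, 18+4, 22+0) = 22
r[5] = max(4+22, 8+18, 18+8, 22+4, 15+0) = 26
r[6] = max(4+26, 8+22, 18+18, 22+8, 15+4, 20+0) = 36
r[7] = max(4+36, 8+26, 18+22, …, 20+4, 25+0) = 40
r[8] = max(4+40, 8+36, 18+26, …, 25+4, 23+0) = 44
r[9] = max(4+44, 8+40, 18+36, …, 23+4, 41+0) = 54
r[10] = max(4+54, 8+44, 18+40, …, 41+4, 34+0) = 58
Maximum revenue is $58.
Now minimize piece count subject to staying optimal: for each k, pieces[k] = 1 + min over i with p[i]+r[k−i]=r[k] of pieces[k−i].
pieces[7] = 2
pieces[8] = 2
pieces[9] = 3
pieces[10] = 3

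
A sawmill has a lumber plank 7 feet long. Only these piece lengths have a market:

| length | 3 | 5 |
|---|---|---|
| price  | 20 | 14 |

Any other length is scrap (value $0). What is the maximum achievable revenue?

40

Build f[k] bottom-up: f[k] = max over allowed piece i of (p[i] + f[k−i]).
f[1] = 0
f[2] = 0
f[3] = 20
f[4] = 20
f[5] = 20
f[6] = 40  (first piece 3, then f[3]=20)
f[7] = 40
One optimal cutting: pieces 3 + 3 with 1 foot of scrap → $40.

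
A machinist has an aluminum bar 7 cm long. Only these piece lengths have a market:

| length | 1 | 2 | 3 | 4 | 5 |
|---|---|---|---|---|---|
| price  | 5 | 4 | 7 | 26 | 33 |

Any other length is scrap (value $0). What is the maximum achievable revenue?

43

Build best[k] bottom-up: best[k] = max over allowed piece i of (p[i] + best[k−i]).
best[1] = 5
best[2] = 10  (first piece 1, then best[1]=5)
best[3] = 15  (first piece 1, then best[2]=10)
best[4] = 26
best[5] = 33
best[6] = 38  (first piece 1, then best[5]=33)
best[7] = 43  (first piece 1, then best[6]=38)
One optimal cutting: 5 + 1 + 1 → $43.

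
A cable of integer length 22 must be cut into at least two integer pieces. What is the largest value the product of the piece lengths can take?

2916

Define g[k] = max over 1≤i<k of i · max(k−i, g[k−i]); the inner max lets the remainder stay uncut if that's better.
Small cases: g[2]=1, g[3]=2, g[4]=4, g[5]=6, g[6]=9, g[7]=12, g[8]=18, g[9]=27, g[10]=36, g[11]=54, g[12]=81, g[13]=108, g[14]=162.
g[15] = max(1·162, 2·108, 3·81, …, 13·2, 14·1) = 243
g[16] = max(1·243, 2·162, 3·108, …, 14·2, 15·1) = 324
g[17] = max(1·324, 2·243, 3·162, …, 15·2, 16·1) = 486
g[18] = max(1·486, 2·324, 3·243, …, 16·2, 17·1) = 729
g[19] = max(1·729, 2·486, 3·324, …, 17·2, 18·1) = 972
g[20] = max(1·972, 2·729, 3·486, …, 18·2, 19·1) = 1458
g[21] = max(1·1458, 2·972, 3·729, …, 19·2, 20·1) = 2187
g[22] = max(1·2187, 2·1458, 3·972, …, 20·2, 21·1) = 2916
One optimal split: 3 + 3 + 3 + 3 + 3 + 3 + 2 + 2; product 3·3·3·3·3·3·2·2 = 2916.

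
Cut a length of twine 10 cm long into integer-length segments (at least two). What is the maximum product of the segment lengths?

Let m[k] be the best product for length k (with at least one cut). For each first piece i, the rest contributes max(k−i, m[k−i]).
m[2] = 1×max(1,0) = 1×1 = 1
m[3] = max(1×2, 2×1) = 2
m[4] = max(1×3, 2×2, 3×1) = 4
m[5] = max(1×4, 2×3, 3×2, 4×1) = 6
m[6] = max(1×6, 2×4, 3×3, 4×2, 5×1) = 9
m[7] = max(1×9, 2×6, 3×4, 4×3, 5×2, 6×1) = 12
m[8] = max(1×12, 2×9, 3×6, …, 6×2, 7×1) = 18
m[9] = max(1×18, 2×12, 3×9, …, 7×2, 8×1) = 27
m[10] = max(1×27, 2×18, 3×12, …, 8×2, 9×1) = 36
One optimal split: 3 + 3 + 2 + 2; product 3×3×2×2 = 36.

36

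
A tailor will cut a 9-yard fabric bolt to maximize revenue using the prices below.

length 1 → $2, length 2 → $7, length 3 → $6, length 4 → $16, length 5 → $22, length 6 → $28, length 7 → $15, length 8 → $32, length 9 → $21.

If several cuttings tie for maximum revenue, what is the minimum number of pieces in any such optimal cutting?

2

Consider every possible first cut. r[k] is the best of p[i]+r[k−i] over all sellable i≤k.
r[1] = 2
r[2] = max(2+2, 7+0) = 7
r[3] = max(2+7, 7+2, 6+0) = 9
r[4] = max(2+9, 7+7, 6+2, 16+0) = 16
r[5] = max(2+16, 7+9, 6+7, 16+2, 22+0) = 22
r[6] = max(2+22, 7+16, 6+9, 16+7, 22+2, 28+0) = 28
r[7] = max(2+28, 7+22, 6+16, …, 28+2, 15+0) = 30
r[8] = max(2+30, 7+28, 6+22, …, 15+2, 32+0) = 35
r[9] = max(2+35, 7+30, 6+28, …, 32+2, 21+0) = 38
Maximum revenue is $38.
Now minimize piece count subject to staying optimal: for each k, pieces[k] = 1 + min over i with p[i]+r[k−i]=r[k] of pieces[k−i].
pieces[6] = 1
pieces[7] = 2
pieces[8] = 2
pieces[9] = 2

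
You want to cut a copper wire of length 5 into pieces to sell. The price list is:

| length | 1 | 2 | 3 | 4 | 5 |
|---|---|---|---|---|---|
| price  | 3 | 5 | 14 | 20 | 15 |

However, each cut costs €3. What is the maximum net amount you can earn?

Build r[k] bottom-up: r[k] = max over allowed piece i of (p[i] + r[k−i]) − 3 per cut.
r[1] = 3
r[2] = max(3+3-3, 5+0) = 5
r[3] = max(3+5-3, 5+3-3, 14+0) = 14
r[4] = max(3+14-3, 5+5-3, 14+3-3, 20+0) = 20
r[5] = max(3+20-3, 5+14-3, 14+5-3, 20+3-3, 15+0) = 20
One optimal plan: pieces 4 + 1 (1 cut) → €23 − €3 = €20.

20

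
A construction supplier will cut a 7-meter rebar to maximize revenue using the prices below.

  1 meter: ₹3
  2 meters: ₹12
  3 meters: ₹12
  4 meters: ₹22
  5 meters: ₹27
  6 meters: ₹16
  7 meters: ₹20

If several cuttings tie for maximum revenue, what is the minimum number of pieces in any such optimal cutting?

Consider every possible first cut. r[k] is the best of p[i]+r[k−i] over all sellable i≤k.
r[1] = 3
r[2] = max(3+3, 12+0) = 12
r[3] = max(3+12, 12+3, 12+0) = 15
r[4] = max(3+15, 12+12, 12+3, 22+0) = 24
r[5] = max(3+24, 12+15, 12+12, 22+3, 27+0) = 27
r[6] = max(3+27, 12+24, 12+15, 22+12, 27+3, 16+0) = 36
r[7] = max(3+36, 12+27, 12+24, …, 16+3, 20+0) = 39
Maximum revenue is ₹39.
Now minimize piece count subject to staying optimal: for each k, pieces[k] = 1 + min over i with p[i]+r[k−i]=r[k] of pieces[k−i].
pieces[4] = 2
pieces[5] = 1
pieces[6] = 3
pieces[7] = 2

2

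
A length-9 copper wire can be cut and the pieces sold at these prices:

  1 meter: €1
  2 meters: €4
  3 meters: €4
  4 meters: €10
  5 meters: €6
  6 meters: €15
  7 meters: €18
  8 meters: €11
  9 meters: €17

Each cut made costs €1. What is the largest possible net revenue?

21

Let net[k] be the best obtainable value from length k. For each k, try every first piece i and keep the best of price[i] + net[k−i] minus the 1 cut fee when i<k.
net[1] = 1
net[2] = max(1+1-1, 4+0) = 4
net[3] = max(1+4-1, 4+1-1, 4+0) = 4
net[4] = max(1+4-1, 4+4-1, 4+1-1, 10+0) = 10
net[5] = max(1+10-1, 4+4-1, 4+4-1, 10+1-1, 6+0) = 10
net[6] = max(1+10-1, 4+10-1, 4+4-1, 10+4-1, 6+1-1, 15+0) = 15
net[7] = max(1+15-1, 4+10-1, 4+10-1, …, 15+1-1, 18+0) = 18
net[8] = max(1+18-1, 4+15-1, 4+10-1, …, 18+1-1, 11+0) = 19
net[9] = max(1+19-1, 4+18-1, 4+15-1, …, 11+1-1, 17+0) = 21
One optimal plan: pieces 7 + 2 (1 cut) → €22 − €1 = €21.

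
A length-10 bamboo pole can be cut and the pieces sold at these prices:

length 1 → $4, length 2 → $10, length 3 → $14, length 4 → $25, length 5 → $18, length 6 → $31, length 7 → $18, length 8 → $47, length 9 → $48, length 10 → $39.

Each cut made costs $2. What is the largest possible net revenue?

Let r[k] be the best obtainable value from length k. For each k, try every first piece i and keep the best of price[i] + r[k−i] minus the 2 cut fee when i<k.
r[1] = 4
r[2] = max(4+4-2, 10+0) = 10
r[3] = max(4+10-2, 10+4-2, 14+0) = 14
r[4] = max(4+14-2, 10+10-2, 14+4-2, 25+0) = 25
r[5] = max(4+25-2, 10+14-2, 14+10-2, 25+4-2, 18+0) = 27
r[6] = max(4+27-2, 10+25-2, 14+14-2, 25+10-2, 18+4-2, 31+0) = 33
r[7] = max(4+33-2, 10+27-2, 14+25-2, …, 31+4-2, 18+0) = 37
r[8] = max(4+37-2, 10+33-2, 14+27-2, …, 18+4-2, 47+0) = 48
r[9] = max(4+48-2, 10+37-2, 14+33-2, …, 47+4-2, 48+0) = 50
r[10] = max(4+50-2, 10+48-2, 14+37-2, …, 48+4-2, 39+0) = 56
One optimal plan: pieces 4 + 4 + 2 (2 cuts) → $60 − $4 = $56.

56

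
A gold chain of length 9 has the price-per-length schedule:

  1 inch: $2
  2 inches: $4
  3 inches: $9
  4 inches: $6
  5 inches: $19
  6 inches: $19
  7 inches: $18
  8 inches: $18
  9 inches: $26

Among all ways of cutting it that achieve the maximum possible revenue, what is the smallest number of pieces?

Build r[k] bottom-up: r[k] = max over allowed piece i of (p[i] + r[k−i]).
r[1] = 2
r[2] = 4  (first piece 1, then r[1]=2)
r[3] = 9
r[4] = 11  (first piece 1, then r[3]=9)
r[5] = 19
r[6] = 21  (first piece 1, then r[5]=19)
r[7] = 23  (first piece 1, then r[6]=21)
r[8] = 28  (first piece 3, then r[5]=19)
r[9] = 30  (first piece 1, then r[8]=28)
Maximum revenue is $30.
Now minimize piece count subject to staying optimal: for each k, pieces[k] = 1 + min over i with p[i]+r[k−i]=r[k] of pieces[k−i].
pieces[6] = 2
pieces[7] = 2
pieces[8] = 2
pieces[9] = 3

3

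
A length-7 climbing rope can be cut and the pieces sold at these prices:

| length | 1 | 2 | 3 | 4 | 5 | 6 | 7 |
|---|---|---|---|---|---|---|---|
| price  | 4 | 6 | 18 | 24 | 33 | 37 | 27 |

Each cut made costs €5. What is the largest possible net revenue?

37

Build r[k] bottom-up: r[k] = max over allowed piece i of (p[i] + r[k−i]) − 5 per cut.
r[1] = 4
r[2] = 6
r[3] = 18
r[4] = 24
r[5] = 33
r[6] = 37
r[7] = 37  (first piece 3, then r[4]=24)
One optimal plan: pieces 4 + 3 (1 cut) → €42 − €5 = €37.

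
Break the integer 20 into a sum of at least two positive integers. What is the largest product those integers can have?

1458

Fill g[k] for k=2..20: at each k try every first piece i and multiply by the better of (k−i) uncut or g[k−i].
g[2] = 1×max(1,0) = 1×1 = 1
g[3] = 1×max(2,1) = 1×2 = 2
g[4] = 2×max(2,1) = 2×2 = 4
g[5] = 2×max(3,2) = 2×3 = 6
g[6] = 3×max(3,2) = 3×3 = 9
g[7] = 2×max(5,6) = 2×6 = 12
g[8] = 2×max(6,9) = 2×9 = 18
g[9] = 3×max(6,9) = 3×9 = 27
g[10] = 2×max(8,18) = 2×18 = 36
g[11] = 2×max(9,27) = 2×27 = 54
g[12] = 3×max(9,27) = 3×27 = 81
g[13] = 2×max(11,54) = 2×54 = 108
g[14] = 2×max(12,81) = 2×81 = 162
g[15] = 3×max(12,81) = 3×81 = 243
g[16] = 2×max(14,162) = 2×162 = 324
g[17] = 2×max(15,243) = 2×243 = 486
g[18] = 3×max(15,243) = 3×243 = 729
g[19] = 2×max(17,486) = 2×486 = 972
g[20] = 2×max(18,729) = 2×729 = 1458
One optimal split: 3 + 3 + 3 + 3 + 3 + 3 + 2; product 3×3×3×3×3×3×2 = 1458.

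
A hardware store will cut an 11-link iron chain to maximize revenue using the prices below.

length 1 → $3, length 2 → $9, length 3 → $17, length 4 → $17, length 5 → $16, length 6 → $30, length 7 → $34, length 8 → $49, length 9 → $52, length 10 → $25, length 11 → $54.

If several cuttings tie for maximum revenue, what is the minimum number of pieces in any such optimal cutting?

2

Build r[k] bottom-up: r[k] = max over allowed piece i of (p[i] + r[k−i]).
r[1] = 3
r[2] = max(3+3, 9+0) = 9
r[3] = max(3+9, 9+3, 17+0) = 17
r[4] = max(3+17, 9+9, 17+3, 17+0) = 20
r[5] = max(3+20, 9+17, 17+9, 17+3, 16+0) = 26
r[6] = max(3+26, 9+20, 17+17, 17+9, 16+3, 30+0) = 34
r[7] = max(3+34, 9+26, 17+20, …, 30+3, 34+0) = 37
r[8] = max(3+37, 9+34, 17+26, …, 34+3, 49+0) = 49
r[9] = max(3+49, 9+37, 17+34, …, 49+3, 52+0) = 52
r[10] = max(3+52, 9+49, 17+37, …, 52+3, 25+0) = 58
r[11] = max(3+58, 9+52, 17+49, …, 25+3, 54+0) = 66
Maximum revenue is $66.
Now minimize piece count subject to staying optimal: for each k, pieces[k] = 1 + min over i with p[i]+r[k−i]=r[k] of pieces[k−i].
pieces[8] = 1
pieces[9] = 1
pieces[10] = 2
pieces[11] = 2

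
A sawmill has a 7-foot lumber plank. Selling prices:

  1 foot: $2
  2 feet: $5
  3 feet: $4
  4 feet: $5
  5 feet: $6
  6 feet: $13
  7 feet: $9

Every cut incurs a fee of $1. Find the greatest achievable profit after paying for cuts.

14

Consider every possible first cut. net[k] is the best of p[i]+net[k−i] over all sellable i≤k, charging 1 whenever i<k.
net[1] = 2
net[2] = 5
net[3] = 6  (first piece 1, then net[2]=5)
net[4] = 9  (first piece 2, then net[2]=5)
net[5] = 10  (first piece 1, then net[4]=9)
net[6] = 13  (first piece 2, then net[4]=9)
net[7] = 14  (first piece 1, then net[6]=13)
One optimal plan: pieces 2 + 2 + 2 + 1 (3 cuts) → $17 − $3 = $14.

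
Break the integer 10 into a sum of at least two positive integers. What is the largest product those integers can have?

Fill m[k] for k=2..10: at each k try every first piece i and multiply by the better of (k−i) uncut or m[k−i].
m[2] = 1×max(1,0) = 1×1 = 1
m[3] = 1×max(2,1) = 1×2 = 2
m[4] = 2×max(2,1) = 2×2 = 4
m[5] = 2×max(3,2) = 2×3 = 6
m[6] = 3×max(3,2) = 3×3 = 9
m[7] = 2×max(5,6) = 2×6 = 12
m[8] = 2×max(6,9) = 2×9 = 18
m[9] = 3×max(6,9) = 3×9 = 27
m[10] = 2×max(8,18) = 2×18 = 36
One optimal split: 3 + 3 + 2 + 2; product 3×3×2×2 = 36.

36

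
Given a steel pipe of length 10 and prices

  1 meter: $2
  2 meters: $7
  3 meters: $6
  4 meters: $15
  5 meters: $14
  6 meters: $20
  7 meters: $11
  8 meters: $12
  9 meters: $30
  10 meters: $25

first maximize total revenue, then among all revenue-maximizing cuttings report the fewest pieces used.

3

Build r[k] bottom-up: r[k] = max over allowed piece i of (p[i] + r[k−i]).
r[1] = 2
r[2] = 7
r[3] = 9  (first piece 1, then r[2]=7)
r[4] = 15
r[5] = 17  (first piece 1, then r[4]=15)
r[6] = 22  (first piece 2, then r[4]=15)
r[7] = 24  (first piece 1, then r[6]=22)
r[8] = 30  (first piece 4, then r[4]=15)
r[9] = 32  (first piece 1, then r[8]=30)
r[10] = 37  (first piece 2, then r[8]=30)
Maximum revenue is $37.
Now minimize piece count subject to staying optimal: for each k, pieces[k] = 1 + min over i with p[i]+r[k−i]=r[k] of pieces[k−i].
pieces[7] = 3
pieces[8] = 2
pieces[9] = 3
pieces[10] = 3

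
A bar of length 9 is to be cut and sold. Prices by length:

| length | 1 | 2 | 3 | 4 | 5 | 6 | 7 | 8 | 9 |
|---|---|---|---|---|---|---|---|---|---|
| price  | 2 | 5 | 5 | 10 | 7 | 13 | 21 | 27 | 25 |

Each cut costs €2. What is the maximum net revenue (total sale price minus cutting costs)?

27

Let r[k] be the best obtainable value from length k. For each k, try every first piece i and keep the best of price[i] + r[k−i] minus the 2 cut fee when i<k.
r[1] = 2
r[2] = 5
r[3] = 5  (first piece 1, then r[2]=5)
r[4] = 10
r[5] = 10  (first piece 1, then r[4]=10)
r[6] = 13  (first piece 2, then r[4]=10)
r[7] = 21
r[8] = 27
r[9] = 27  (first piece 1, then r[8]=27)
One optimal plan: pieces 8 + 1 (1 cut) → €29 − €2 = €27.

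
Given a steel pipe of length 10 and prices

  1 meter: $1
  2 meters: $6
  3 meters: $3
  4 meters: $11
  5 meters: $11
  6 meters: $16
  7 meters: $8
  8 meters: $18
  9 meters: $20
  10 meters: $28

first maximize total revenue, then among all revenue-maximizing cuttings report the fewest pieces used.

Build r[k] bottom-up: r[k] = max over allowed piece i of (p[i] + r[k−i]).
r[1] = 1
r[2] = max(1+1, 6+0) = 6
r[3] = max(1+6, 6+1, 3+0) = 7
r[4] = max(1+7, 6+6, 3+1, 11+0) = 12
r[5] = max(1+12, 6+7, 3+6, 11+1, 11+0) = 13
r[6] = max(1+13, 6+12, 3+7, 11+6, 11+1, 16+0) = 18
r[7] = max(1+18, 6+13, 3+12, …, 16+1, 8+0) = 19
r[8] = max(1+19, 6+18, 3+13, …, 8+1, 18+0) = 24
r[9] = max(1+24, 6+19, 3+18, …, 18+1, 20+0) = 25
r[10] = max(1+25, 6+24, 3+19, …, 20+1, 28+0) = 30
Maximum revenue is $30.
Now minimize piece count subject to staying optimal: for each k, pieces[k] = 1 + min over i with p[i]+r[k−i]=r[k] of pieces[k−i].
pieces[7] = 4
pieces[8] = 4
pieces[9] = 5
pieces[10] = 5

5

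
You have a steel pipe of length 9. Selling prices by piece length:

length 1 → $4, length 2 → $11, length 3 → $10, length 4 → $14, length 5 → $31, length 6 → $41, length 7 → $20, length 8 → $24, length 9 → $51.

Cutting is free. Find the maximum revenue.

56

Consider every possible first cut. best[k] is the best of p[i]+best[k−i] over all sellable i≤k.
best[1] = 4
best[2] = 11
best[3] = 15  (first piece 1, then best[2]=11)
best[4] = 22  (first piece 2, then best[2]=11)
best[5] = 31
best[6] = 41
best[7] = 45  (first piece 1, then best[6]=41)
best[8] = 52  (first piece 2, then best[6]=41)
best[9] = 56  (first piece 1, then best[8]=52)
One optimal cutting: 6 + 2 + 1 → $41 + $11 + $4 = $56.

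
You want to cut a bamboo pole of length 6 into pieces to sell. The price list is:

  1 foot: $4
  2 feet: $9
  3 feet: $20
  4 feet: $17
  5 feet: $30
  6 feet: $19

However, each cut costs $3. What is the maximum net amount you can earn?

Consider every possible first cut. net[k] is the best of p[i]+net[k−i] over all sellable i≤k, charging 3 whenever i<k.
net[1] = 4
net[2] = 9
net[3] = 20
net[4] = 21  (first piece 1, then net[3]=20)
net[5] = 30
net[6] = 37  (first piece 3, then net[3]=20)
One optimal plan: pieces 3 + 3 (1 cut) → $40 − $3 = $37.

37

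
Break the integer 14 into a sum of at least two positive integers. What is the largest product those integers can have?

162

Define g[k] = max over 1≤i<k of i · max(k−i, g[k−i]); the inner max lets the remainder stay uncut if that's better.
Small cases: g[2]=1, g[3]=2, g[4]=4, g[5]=6, g[6]=9, g[7]=12, g[8]=18.
g[9] = 3*max(6,9) = 3*9 = 27
g[10] = 2*max(8,18) = 2*18 = 36
g[11] = 2*max(9,27) = 2*27 = 54
g[12] = 3*max(9,27) = 3*27 = 81
g[13] = 2*max(11,54) = 2*54 = 108
g[14] = 2*max(12,81) = 2*81 = 162
One optimal split: 3 + 3 + 3 + 3 + 2; product 3*3*3*3*2 = 162.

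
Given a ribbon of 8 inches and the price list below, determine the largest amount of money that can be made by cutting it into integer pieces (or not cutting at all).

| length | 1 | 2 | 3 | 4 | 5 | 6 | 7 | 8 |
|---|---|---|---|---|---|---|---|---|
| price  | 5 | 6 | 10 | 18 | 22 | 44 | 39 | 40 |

Build r[k] bottom-up: r[k] = max over allowed piece i of (p[i] + r[k−i]).
r[1] = 5
r[2] = 10  (first piece 1, then r[1]=5)
r[3] = 15  (first piece 1, then r[2]=10)
r[4] = 20  (first piece 1, then r[3]=15)
r[5] = 25  (first piece 1, then r[4]=20)
r[6] = 44
r[7] = 49  (first piece 1, then r[6]=44)
r[8] = 54  (first piece 1, then r[7]=49)
One optimal cutting: 6 + 1 + 1 → ¢44 + ¢5 + ¢5 = ¢54.

54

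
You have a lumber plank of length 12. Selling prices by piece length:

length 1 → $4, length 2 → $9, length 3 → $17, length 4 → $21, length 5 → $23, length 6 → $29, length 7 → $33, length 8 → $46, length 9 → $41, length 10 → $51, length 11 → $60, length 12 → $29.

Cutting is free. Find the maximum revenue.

Let best[k] be the best obtainable value from length k. For each k, try every first piece i and keep the best of price[i] + best[k−i].
best[1] = 4
best[2] = 9
best[3] = 17
best[4] = 21  (first piece 1, then best[3]=17)
best[5] = 26  (first piece 2, then best[3]=17)
best[6] = 34  (first piece 3, then best[3]=17)
best[7] = 38  (first piece 1, then best[6]=34)
best[8] = 46
best[9] = 51  (first piece 3, then best[6]=34)
best[10] = 55  (first piece 1, then best[9]=51)
best[11] = 63  (first piece 3, then best[8]=46)
best[12] = 68  (first piece 3, then best[9]=51)
One optimal cutting: 3 + 3 + 3 + 3 → $17 + $17 + $17 + $17 = $68.

68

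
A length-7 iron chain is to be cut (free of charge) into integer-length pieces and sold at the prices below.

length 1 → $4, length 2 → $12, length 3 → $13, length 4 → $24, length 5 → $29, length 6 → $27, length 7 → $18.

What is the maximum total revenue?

Let best[k] be the best obtainable value from length k. For each k, try every first piece i and keep the best of price[i] + best[k−i].
best[1] = 4
best[2] = 12
best[3] = 16  (first piece 1, then best[2]=12)
best[4] = 24  (first piece 2, then best[2]=12)
best[5] = 29
best[6] = 36  (first piece 2, then best[4]=24)
best[7] = 41  (first piece 2, then best[5]=29)
One optimal cutting: 5 + 2 → $29 + $12 = $41.

41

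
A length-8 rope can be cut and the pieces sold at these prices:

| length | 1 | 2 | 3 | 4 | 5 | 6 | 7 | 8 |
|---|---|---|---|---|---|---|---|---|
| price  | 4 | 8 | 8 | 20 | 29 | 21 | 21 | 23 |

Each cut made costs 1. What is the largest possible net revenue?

Build v[k] bottom-up: v[k] = max over allowed piece i of (p[i] + v[k−i]) − 1 per cut.
v[1] = 4
v[2] = max(4+4-1, 8+0) = 8
v[3] = max(4+8-1, 8+4-1, 8+0) = 11
v[4] = max(4+11-1, 8+8-1, 8+4-1, 20+0) = 20
v[5] = max(4+20-1, 8+11-1, 8+8-1, 20+4-1, 29+0) = 29
v[6] = max(4+29-1, 8+20-1, 8+11-1, 20+8-1, 29+4-1, 21+0) = 32
v[7] = max(4+32-1, 8+29-1, 8+20-1, …, 21+4-1, 21+0) = 36
v[8] = max(4+36-1, 8+32-1, 8+29-1, …, 21+4-1, 23+0) = 39
One optimal plan: pieces 5 + 2 + 1 (2 cuts) → 41 − 2 = 39.

39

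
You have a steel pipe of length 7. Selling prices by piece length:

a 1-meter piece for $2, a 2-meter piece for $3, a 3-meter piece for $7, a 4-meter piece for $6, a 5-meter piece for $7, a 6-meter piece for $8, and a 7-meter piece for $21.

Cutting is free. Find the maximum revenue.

Consider every possible first cut. best[k] is the best of p[i]+best[k−i] over all sellable i≤k.
best[1] = 2
best[2] = max(2+2, 3+0) = 4
best[3] = max(2+4, 3+2, 7+0) = 7
best[4] = max(2+7, 3+4, 7+2, 6+0) = 9
best[5] = max(2+9, 3+7, 7+4, 6+2, 7+0) = 11
best[6] = max(2+11, 3+9, 7+7, 6+4, 7+2, 8+0) = 14
best[7] = max(2+14, 3+11, 7+9, …, 8+2, 21+0) = 21
Best is to sell the whole 7-meter piece uncut for $21.

21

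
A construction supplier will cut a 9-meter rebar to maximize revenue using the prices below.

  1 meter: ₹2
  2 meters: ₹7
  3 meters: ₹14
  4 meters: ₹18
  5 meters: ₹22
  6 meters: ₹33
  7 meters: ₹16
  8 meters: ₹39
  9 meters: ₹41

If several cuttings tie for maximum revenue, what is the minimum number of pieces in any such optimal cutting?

Let r[k] be the best obtainable value from length k. For each k, try every first piece i and keep the best of price[i] + r[k−i].
r[1] = 2
r[2] = 7
r[3] = 14
r[4] = 18
r[5] = 22
r[6] = 33
r[7] = 35  (first piece 1, then r[6]=33)
r[8] = 40  (first piece 2, then r[6]=33)
r[9] = 47  (first piece 3, then r[6]=33)
Maximum revenue is ₹47.
Now minimize piece count subject to staying optimal: for each k, pieces[k] = 1 + min over i with p[i]+r[k−i]=r[k] of pieces[k−i].
pieces[6] = 1
pieces[7] = 2
pieces[8] = 2
pieces[9] = 2

2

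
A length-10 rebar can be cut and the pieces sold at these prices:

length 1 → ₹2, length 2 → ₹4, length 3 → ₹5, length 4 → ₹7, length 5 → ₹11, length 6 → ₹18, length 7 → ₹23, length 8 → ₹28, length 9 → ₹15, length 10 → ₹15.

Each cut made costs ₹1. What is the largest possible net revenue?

Build net[k] bottom-up: net[k] = max over allowed piece i of (p[i] + net[k−i]) − 1 per cut.
net[1] = 2
net[2] = max(2+2-1, 4+0) = 4
net[3] = max(2+4-1, 4+2-1, 5+0) = 5
net[4] = max(2+5-1, 4+4-1, 5+2-1, 7+0) = 7
net[5] = max(2+7-1, 4+5-1, 5+4-1, 7+2-1, 11+0) = 11
net[6] = max(2+11-1, 4+7-1, 5+5-1, 7+4-1, 11+2-1, 18+0) = 18
net[7] = max(2+18-1, 4+11-1, 5+7-1, …, 18+2-1, 23+0) = 23
net[8] = max(2+23-1, 4+18-1, 5+11-1, …, 23+2-1, 28+0) = 28
net[9] = max(2+28-1, 4+23-1, 5+18-1, …, 28+2-1, 15+0) = 29
net[10] = max(2+29-1, 4+28-1, 5+23-1, …, 15+2-1, 15+0) = 31
One optimal plan: pieces 8 + 2 (1 cut) → ₹32 − ₹1 = ₹31.

31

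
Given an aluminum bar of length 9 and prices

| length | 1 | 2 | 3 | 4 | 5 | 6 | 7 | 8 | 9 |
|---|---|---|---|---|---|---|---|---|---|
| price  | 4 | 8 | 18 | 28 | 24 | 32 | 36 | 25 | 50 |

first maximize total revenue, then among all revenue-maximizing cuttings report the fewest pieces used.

3

Let r[k] be the best obtainable value from length k. For each k, try every first piece i and keep the best of price[i] + r[k−i].
r[1] = 4
r[2] = 8  (first piece 1, then r[1]=4)
r[3] = 18
r[4] = 28
r[5] = 32  (first piece 1, then r[4]=28)
r[6] = 36  (first piece 1, then r[5]=32)
r[7] = 46  (first piece 3, then r[4]=28)
r[8] = 56  (first piece 4, then r[4]=28)
r[9] = 60  (first piece 1, then r[8]=56)
Maximum revenue is $60.
Now minimize piece count subject to staying optimal: for each k, pieces[k] = 1 + min over i with p[i]+r[k−i]=r[k] of pieces[k−i].
pieces[6] = 2
pieces[7] = 2
pieces[8] = 2
pieces[9] = 3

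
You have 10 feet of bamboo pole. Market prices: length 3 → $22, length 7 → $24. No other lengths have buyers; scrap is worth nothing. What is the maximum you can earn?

Consider every possible first cut. f[k] is the best of p[i]+f[k−i] over all sellable i≤k.
f[1] = 0
f[2] = 0
f[3] = 22
f[4] = 22
f[5] = 22
f[6] = 44  (first piece 3, then f[3]=22)
f[7] = max(22+22, 24+0) = 44
f[8] = max(22+22, 24+0) = 44
f[9] = max(22+44, 24+0) = 66
f[10] = max(22+44, 24+22) = 66
One optimal cutting: pieces 3 + 3 + 3 with 1 foot of scrap → $66.

66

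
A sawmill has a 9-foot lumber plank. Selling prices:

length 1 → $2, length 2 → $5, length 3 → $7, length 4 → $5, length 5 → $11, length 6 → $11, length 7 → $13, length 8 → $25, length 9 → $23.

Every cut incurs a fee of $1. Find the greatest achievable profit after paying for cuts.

Consider every possible first cut. net[k] is the best of p[i]+net[k−i] over all sellable i≤k, charging 1 whenever i<k.
net[1] = 2
net[2] = max(2+2-1, 5+0) = 5
net[3] = max(2+5-1, 5+2-1, 7+0) = 7
net[4] = max(2+7-1, 5+5-1, 7+2-1, 5+0) = 9
net[5] = max(2+9-1, 5+7-1, 7+5-1, 5+2-1, 11+0) = 11
net[6] = max(2+11-1, 5+9-1, 7+7-1, 5+5-1, 11+2-1, 11+0) = 13
net[7] = max(2+13-1, 5+11-1, 7+9-1, …, 11+2-1, 13+0) = 15
net[8] = max(2+15-1, 5+13-1, 7+11-1, …, 13+2-1, 25+0) = 25
net[9] = max(2+25-1, 5+15-1, 7+13-1, …, 25+2-1, 23+0) = 26
One optimal plan: pieces 8 + 1 (1 cut) → $27 − $1 = $26.

26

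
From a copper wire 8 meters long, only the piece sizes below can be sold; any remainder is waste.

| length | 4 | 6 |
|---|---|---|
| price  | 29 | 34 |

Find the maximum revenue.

58

Consider every possible first cut. r[k] is the best of p[i]+r[k−i] over all sellable i≤k.
r[1] = 0
r[2] = 0
r[3] = 0
r[4] = 29
r[5] = 29
r[6] = 34
r[7] = 34
r[8] = 58  (first piece 4, then r[4]=29)
One optimal cutting: 4 + 4 → €58.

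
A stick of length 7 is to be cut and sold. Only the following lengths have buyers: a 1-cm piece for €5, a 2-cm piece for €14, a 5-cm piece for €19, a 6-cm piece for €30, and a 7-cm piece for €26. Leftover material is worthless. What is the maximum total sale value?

Consider every possible first cut. best[k] is the best of p[i]+best[k−i] over all sellable i≤k.
best[1] = 5
best[2] = max(5+5, 14+0) = 14
best[3] = max(5+14, 14+5) = 19
best[4] = max(5+19, 14+14) = 28
best[5] = max(5+28, 14+19, 19+0) = 33
best[6] = max(5+33, 14+28, 19+5, 30+0) = 42
best[7] = max(5+42, 14+33, 19+14, 30+5, 26+0) = 47
One optimal cutting: 2 + 2 + 2 + 1 → €47.

47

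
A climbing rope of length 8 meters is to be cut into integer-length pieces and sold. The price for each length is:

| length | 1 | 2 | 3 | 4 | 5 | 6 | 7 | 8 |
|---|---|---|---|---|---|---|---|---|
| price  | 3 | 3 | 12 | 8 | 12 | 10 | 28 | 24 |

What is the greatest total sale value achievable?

Build v[k] bottom-up: v[k] = max over allowed piece i of (p[i] + v[k−i]).
v[1] = 3
v[2] = max(3+3, 3+0) = 6
v[3] = max(3+6, 3+3, 12+0) = 12
v[4] = max(3+12, 3+6, 12+3, 8+0) = 15
v[5] = max(3+15, 3+12, 12+6, 8+3, 12+0) = 18
v[6] = max(3+18, 3+15, 12+12, 8+6, 12+3, 10+0) = 24
v[7] = max(3+24, 3+18, 12+15, …, 10+3, 28+0) = 28
v[8] = max(3+28, 3+24, 12+18, …, 28+3, 24+0) = 31
One optimal cutting: 7 + 1 → €28 + €3 = €31.

31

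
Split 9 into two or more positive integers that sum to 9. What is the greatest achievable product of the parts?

27

Let prod[k] be the best product for length k (with at least one cut). For each first piece i, the rest contributes max(k−i, prod[k−i]).
prod[2] = 1×max(1,0) = 1×1 = 1
prod[3] = 1×max(2,1) = 1×2 = 2
prod[4] = 2×max(2,1) = 2×2 = 4
prod[5] = 2×max(3,2) = 2×3 = 6
prod[6] = 3×max(3,2) = 3×3 = 9
prod[7] = 2×max(5,6) = 2×6 = 12
prod[8] = 2×max(6,9) = 2×9 = 18
prod[9] = 3×max(6,9) = 3×9 = 27
One optimal split: 3 + 3 + 3; product 3×3×3 = 27.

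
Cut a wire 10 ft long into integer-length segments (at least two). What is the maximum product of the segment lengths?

Fill g[k] for k=2..10: at each k try every first piece i and multiply by the better of (k−i) uncut or g[k−i].
g[2] = 1×max(1,0) = 1×1 = 1
g[3] = 1×max(2,1) = 1×2 = 2
g[4] = 2×max(2,1) = 2×2 = 4
g[5] = 2×max(3,2) = 2×3 = 6
g[6] = 3×max(3,2) = 3×3 = 9
g[7] = 2×max(5,6) = 2×6 = 12
g[8] = 2×max(6,9) = 2×9 = 18
g[9] = 3×max(6,9) = 3×9 = 27
g[10] = 2×max(8,18) = 2×18 = 36
One optimal split: 3 + 3 + 2 + 2; product 3×3×2×2 = 36.

36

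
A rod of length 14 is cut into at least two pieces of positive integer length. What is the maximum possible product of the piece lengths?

Define prod[k] = max over 1≤i<k of i · max(k−i, prod[k−i]); the inner max lets the remainder stay uncut if that's better.
prod[2] = 1*max(1,0) = 1*1 = 1
prod[3] = max(1*2, 2*1) = 2
prod[4] = max(1*3, 2*2, 3*1) = 4
prod[5] = max(1*4, 2*3, 3*2, 4*1) = 6
prod[6] = max(1*6, 2*4, 3*3, 4*2, 5*1) = 9
prod[7] = max(1*9, 2*6, 3*4, 4*3, 5*2, 6*1) = 12
prod[8] = max(1*12, 2*9, 3*6, …, 6*2, 7*1) = 18
prod[9] = max(1*18, 2*12, 3*9, …, 7*2, 8*1) = 27
prod[10] = max(1*27, 2*18, 3*12, …, 8*2, 9*1) = 36
prod[11] = max(1*36, 2*27, 3*18, …, 9*2, 10*1) = 54
prod[12] = max(1*54, 2*36, 3*27, …, 10*2, 11*1) = 81
prod[13] = max(1*81, 2*54, 3*36, …, 11*2, 12*1) = 108
prod[14] = max(1*108, 2*81, 3*54, …, 12*2, 13*1) = 162
One optimal split: 3 + 3 + 3 + 3 + 2; product 3*3*3*3*2 = 162.

162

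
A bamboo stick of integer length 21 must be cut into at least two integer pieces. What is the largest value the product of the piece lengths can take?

2187

Define m[k] = max over 1≤i<k of i · max(k−i, m[k−i]); the inner max lets the remainder stay uncut if that's better.
m[2] = 1*max(1,0) = 1*1 = 1
m[3] = max(1*2, 2*1) = 2
m[4] = max(1*3, 2*2, 3*1) = 4
m[5] = max(1*4, 2*3, 3*2, 4*1) = 6
m[6] = max(1*6, 2*4, 3*3, 4*2, 5*1) = 9
m[7] = max(1*9, 2*6, 3*4, 4*3, 5*2, 6*1) = 12
m[8] = max(1*12, 2*9, 3*6, …, 6*2, 7*1) = 18
m[9] = max(1*18, 2*12, 3*9, …, 7*2, 8*1) = 27
m[10] = max(1*27, 2*18, 3*12, …, 8*2, 9*1) = 36
m[11] = max(1*36, 2*27, 3*18, …, 9*2, 10*1) = 54
m[12] = max(1*54, 2*36, 3*27, …, 10*2, 11*1) = 81
m[13] = max(1*81, 2*54, 3*36, …, 11*2, 12*1) = 108
m[14] = max(1*108, 2*81, 3*54, …, 12*2, 13*1) = 162
m[15] = max(1*162, 2*108, 3*81, …, 13*2, 14*1) = 243
m[16] = max(1*243, 2*162, 3*108, …, 14*2, 15*1) = 324
m[17] = max(1*324, 2*243, 3*162, …, 15*2, 16*1) = 486
m[18] = max(1*486, 2*324, 3*243, …, 16*2, 17*1) = 729
m[19] = max(1*729, 2*486, 3*324, …, 17*2, 18*1) = 972
m[20] = max(1*972, 2*729, 3*486, …, 18*2, 19*1) = 1458
m[21] = max(1*1458, 2*972, 3*729, …, 19*2, 20*1) = 2187
One optimal split: 3 + 3 + 3 + 3 + 3 + 3 + 3; product 3*3*3*3*3*3*3 = 2187.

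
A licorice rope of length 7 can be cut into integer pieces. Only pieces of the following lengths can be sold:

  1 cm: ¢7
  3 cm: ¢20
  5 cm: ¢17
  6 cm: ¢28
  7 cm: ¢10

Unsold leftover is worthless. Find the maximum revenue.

Consider every possible first cut. f[k] is the best of p[i]+f[k−i] over all sellable i≤k.
f[1] = 7
f[2] = 14  (first piece 1, then f[1]=7)
f[3] = max(7+14, 20+0) = 21
f[4] = max(7+21, 20+7) = 28
f[5] = max(7+28, 20+14, 17+0) = 35
f[6] = max(7+35, 20+21, 17+7, 28+0) = 42
f[7] = max(7+42, 20+28, 17+14, 28+7, 10+0) = 49
One optimal cutting: 1 + 1 + 1 + 1 + 1 + 1 + 1 → ¢49.

49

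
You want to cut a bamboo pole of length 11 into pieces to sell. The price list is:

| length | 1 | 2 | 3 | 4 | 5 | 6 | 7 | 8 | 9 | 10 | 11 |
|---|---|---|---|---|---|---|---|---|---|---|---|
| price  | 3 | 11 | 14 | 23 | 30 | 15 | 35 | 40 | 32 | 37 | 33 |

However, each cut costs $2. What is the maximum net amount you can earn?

60

Build r[k] bottom-up: r[k] = max over allowed piece i of (p[i] + r[k−i]) − 2 per cut.
r[1] = 3
r[2] = 11
r[3] = 14
r[4] = 23
r[5] = 30
r[6] = 32  (first piece 2, then r[4]=23)
r[7] = 39  (first piece 2, then r[5]=30)
r[8] = 44  (first piece 4, then r[4]=23)
r[9] = 51  (first piece 4, then r[5]=30)
r[10] = 58  (first piece 5, then r[5]=30)
r[11] = 60  (first piece 2, then r[9]=51)
One optimal plan: pieces 5 + 4 + 2 (2 cuts) → $64 − $4 = $60.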